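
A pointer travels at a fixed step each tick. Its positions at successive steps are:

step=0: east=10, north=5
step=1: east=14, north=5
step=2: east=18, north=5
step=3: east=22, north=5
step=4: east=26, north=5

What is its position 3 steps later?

east=38, north=5

The position changes by (+4, +0) every step.
step 5: east=26, north=5 + (+4, +0) → east=30, north=5
step 6: east=30, north=5 + (+4, +0) → east=34, north=5
step 7: east=34, north=5 + (+4, +0) → east=38, north=5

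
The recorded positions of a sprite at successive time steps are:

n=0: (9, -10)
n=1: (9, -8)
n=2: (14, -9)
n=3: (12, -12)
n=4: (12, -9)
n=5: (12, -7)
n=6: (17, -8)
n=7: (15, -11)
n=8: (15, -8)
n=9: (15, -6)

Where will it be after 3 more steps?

The moves between consecutive positions are (+0, +2), (+5, -1), (-2, -3), (+0, +3), (+0, +2), (+5, -1), (-2, -3), (+0, +3), (+0, +2); they repeat the 4-cycle [(+0, +2), (+5, -1), (-2, -3), (+0, +3)].
step 10: apply (+5, -1) → (20, -7)
step 11: apply (-2, -3) → (18, -10)
step 12: apply (+0, +3) → (18, -7)

(18, -7)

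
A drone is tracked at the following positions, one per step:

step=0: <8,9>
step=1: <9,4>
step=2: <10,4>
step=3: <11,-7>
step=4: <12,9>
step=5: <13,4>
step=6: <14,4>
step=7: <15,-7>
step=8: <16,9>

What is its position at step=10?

<18,4>

First: linear, +1 per step → 18 at step 10.
Second: cycles through 9, 4, 4, -7 every 4 steps. Step 10 lands at position 2 of the cycle → 4.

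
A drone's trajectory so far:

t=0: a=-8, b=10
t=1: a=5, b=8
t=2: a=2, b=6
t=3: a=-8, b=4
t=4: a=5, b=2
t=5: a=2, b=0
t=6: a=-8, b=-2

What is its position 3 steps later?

a=-8, b=-8

The a coordinate repeats the cycle [-8, 5, 2] with period 3; step 9 mod 3 = 0, giving -8.
The b coordinate changes by -2 each step, so at step 9 it is 10 + 9·(-2) = -8.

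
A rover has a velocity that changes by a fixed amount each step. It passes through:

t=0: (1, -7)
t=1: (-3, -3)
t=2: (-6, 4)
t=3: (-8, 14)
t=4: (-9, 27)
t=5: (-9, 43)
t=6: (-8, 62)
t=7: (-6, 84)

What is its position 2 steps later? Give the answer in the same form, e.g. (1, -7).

(1, 137)

Taking differences between consecutive positions: (-4, +4), (-3, +7), (-2, +10), (-1, +13), (+0, +16), (+1, +19), (+2, +22). These grow by (+1, +3) each step.
step 8: (-6, 84) + (+3, +25) → (-3, 109)
step 9: (-3, 109) + (+4, +28) → (1, 137)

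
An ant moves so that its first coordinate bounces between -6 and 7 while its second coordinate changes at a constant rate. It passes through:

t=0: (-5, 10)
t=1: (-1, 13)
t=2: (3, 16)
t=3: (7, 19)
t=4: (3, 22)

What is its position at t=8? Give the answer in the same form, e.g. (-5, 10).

(1, 34)

The first coordinate travels 4 per step and bounces off the walls at -6 and 7.
  step 5: 3 → -1
  step 6: -1 → -5
  step 7: -5 → -3
  step 8: -3 → 1
The second coordinate changes by +3 each step: at step 8 it is 34.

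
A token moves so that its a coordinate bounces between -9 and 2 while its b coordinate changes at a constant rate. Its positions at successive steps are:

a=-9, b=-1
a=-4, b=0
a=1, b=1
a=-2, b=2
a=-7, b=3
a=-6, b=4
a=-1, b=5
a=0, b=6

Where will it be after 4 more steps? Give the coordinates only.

The a coordinate reflects between -9 and 2, moving 5 per step.
  step 8: 0 → -5
  step 9: -5 → -8
  step 10: -8 → -3
  step 11: -3 → 2
The b coordinate changes by +1 each step: at step 11 it is 10.

a=2, b=10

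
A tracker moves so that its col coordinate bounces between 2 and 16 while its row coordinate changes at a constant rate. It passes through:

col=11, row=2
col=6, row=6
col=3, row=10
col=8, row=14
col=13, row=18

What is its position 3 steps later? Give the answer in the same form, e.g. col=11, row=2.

The col coordinate reflects between 2 and 16, moving 5 per step.
  step 5: 13 → 14
  step 6: 14 → 9
  step 7: 9 → 4
The row coordinate changes by +4 each step: at step 7 it is 30.

col=4, row=30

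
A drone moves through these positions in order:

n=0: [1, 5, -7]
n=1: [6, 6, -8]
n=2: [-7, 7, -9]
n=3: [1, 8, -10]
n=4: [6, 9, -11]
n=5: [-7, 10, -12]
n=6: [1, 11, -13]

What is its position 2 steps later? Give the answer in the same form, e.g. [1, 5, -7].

The first coordinate repeats the cycle [1, 6, -7] with period 3; step 8 mod 3 = 2, giving -7.
The second coordinate changes by +1 each step, so at step 8 it is 5 + 8·(1) = 13.
The third coordinate changes by -1 each step, so at step 8 it is -7 + 8·(-1) = -15.

[-7, 13, -15]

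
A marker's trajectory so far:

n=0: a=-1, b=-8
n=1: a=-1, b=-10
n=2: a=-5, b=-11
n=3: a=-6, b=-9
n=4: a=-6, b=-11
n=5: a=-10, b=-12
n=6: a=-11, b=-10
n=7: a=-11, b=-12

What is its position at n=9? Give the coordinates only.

Step-to-step displacements: (+0,-2), (-4,-1), (-1,+2), (+0,-2), (-4,-1), (-1,+2), (+0,-2) — a repeating cycle of length 3.
step 8: apply (-4,-1) → a=-15, b=-13
step 9: apply (-1,+2) → a=-16, b=-11

a=-16, b=-11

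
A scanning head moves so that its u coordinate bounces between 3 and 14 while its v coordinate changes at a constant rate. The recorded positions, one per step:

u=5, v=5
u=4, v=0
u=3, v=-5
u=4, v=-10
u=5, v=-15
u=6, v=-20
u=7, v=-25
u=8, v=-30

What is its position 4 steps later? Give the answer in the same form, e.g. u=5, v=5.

u=12, v=-50

The u coordinate travels 1 per step and bounces off the walls at 3 and 14.
  step 8: 8 → 9
  step 9: 9 → 10
  step 10: 10 → 11
  step 11: 11 → 12
The v coordinate changes by -5 each step: at step 11 it is -50.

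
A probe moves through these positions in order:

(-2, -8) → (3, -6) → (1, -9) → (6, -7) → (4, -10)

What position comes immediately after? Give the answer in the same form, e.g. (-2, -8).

(9, -8)

Differencing gives (+5, +2), (-2, -3), (+5, +2), (-2, -3). This is the pattern (+5, +2), (-2, -3) repeated.
step 5: apply (+5, +2) → (9, -8)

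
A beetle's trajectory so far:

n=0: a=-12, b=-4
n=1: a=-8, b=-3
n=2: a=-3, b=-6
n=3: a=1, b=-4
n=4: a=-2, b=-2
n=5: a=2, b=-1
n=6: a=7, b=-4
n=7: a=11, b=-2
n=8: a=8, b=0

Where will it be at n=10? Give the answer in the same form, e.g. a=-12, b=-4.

The moves between consecutive positions are (+4, +1), (+5, -3), (+4, +2), (-3, +2), (+4, +1), (+5, -3), (+4, +2), (-3, +2); they repeat the 4-cycle [(+4, +1), (+5, -3), (+4, +2), (-3, +2)].
step 9: apply (+4, +1) → a=12, b=1
step 10: apply (+5, -3) → a=17, b=-2

a=17, b=-2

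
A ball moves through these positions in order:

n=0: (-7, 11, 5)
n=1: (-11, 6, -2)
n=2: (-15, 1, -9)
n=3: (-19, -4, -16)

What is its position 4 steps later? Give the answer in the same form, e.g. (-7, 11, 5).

(-35, -24, -44)

Each step adds (-4, -5, -7) to the position.
step 4: (-19, -4, -16) + (-4, -5, -7) → (-23, -9, -23)
step 5: (-23, -9, -23) + (-4, -5, -7) → (-27, -14, -30)
step 6: (-27, -14, -30) + (-4, -5, -7) → (-31, -19, -37)
step 7: (-31, -19, -37) + (-4, -5, -7) → (-35, -24, -44)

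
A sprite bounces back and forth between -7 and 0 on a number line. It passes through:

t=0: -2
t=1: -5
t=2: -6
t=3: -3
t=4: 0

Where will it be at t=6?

-6

The value reflects between -7 and 0, moving 3 per step.
  step 5: 0 → -3
  step 6: -3 → -6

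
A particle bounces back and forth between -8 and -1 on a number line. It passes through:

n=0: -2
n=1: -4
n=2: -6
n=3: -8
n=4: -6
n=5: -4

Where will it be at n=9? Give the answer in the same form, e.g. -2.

-6

The value reflects between -8 and -1, moving 2 per step.
  step 6: -4 → -2
  step 7: -2 → -2
  step 8: -2 → -4
  step 9: -4 → -6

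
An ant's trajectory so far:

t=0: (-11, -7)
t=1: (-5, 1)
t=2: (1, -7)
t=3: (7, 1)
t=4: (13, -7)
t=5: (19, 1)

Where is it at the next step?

(25, -7)

The first coordinate changes by +6 each step, so at step 6 it is -11 + 6·(6) = 25.
The second coordinate repeats the cycle [-7, 1] with period 2; step 6 mod 2 = 0, giving -7.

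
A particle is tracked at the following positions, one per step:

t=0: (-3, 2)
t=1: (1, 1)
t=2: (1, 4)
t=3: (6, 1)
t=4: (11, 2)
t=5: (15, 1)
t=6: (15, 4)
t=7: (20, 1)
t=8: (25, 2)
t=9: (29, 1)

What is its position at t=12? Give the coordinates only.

Step-to-step displacements: (+4, -1), (+0, +3), (+5, -3), (+5, +1), (+4, -1), (+0, +3), (+5, -3), (+5, +1), (+4, -1) — a repeating cycle of length 4.
step 10: apply (+0, +3) → (29, 4)
step 11: apply (+5, -3) → (34, 1)
step 12: apply (+5, +1) → (39, 2)

(39, 2)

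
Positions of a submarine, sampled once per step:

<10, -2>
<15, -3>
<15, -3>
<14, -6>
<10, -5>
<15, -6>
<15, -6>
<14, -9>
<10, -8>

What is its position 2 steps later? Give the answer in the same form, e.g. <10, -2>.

Step-to-step displacements: <+5, -1>, <+0, +0>, <-1, -3>, <-4, +1>, <+5, -1>, <+0, +0>, <-1, -3>, <-4, +1> — a repeating cycle of length 4.
step 9: apply <+5, -1> → <15, -9>
step 10: apply <+0, +0> → <15, -9>

<15, -9>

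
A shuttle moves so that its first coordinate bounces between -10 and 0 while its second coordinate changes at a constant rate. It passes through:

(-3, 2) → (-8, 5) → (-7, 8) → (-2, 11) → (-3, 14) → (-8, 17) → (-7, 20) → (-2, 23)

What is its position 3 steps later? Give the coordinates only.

The first coordinate reflects between -10 and 0, moving 5 per step.
  step 8: -2 → -3
  step 9: -3 → -8
  step 10: -8 → -7
The second coordinate changes by +3 each step: at step 10 it is 32.

(-7, 32)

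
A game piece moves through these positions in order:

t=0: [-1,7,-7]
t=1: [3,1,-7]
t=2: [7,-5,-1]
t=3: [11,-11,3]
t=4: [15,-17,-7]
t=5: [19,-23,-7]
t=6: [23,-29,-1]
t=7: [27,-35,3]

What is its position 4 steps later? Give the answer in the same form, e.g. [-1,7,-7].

[43,-59,3]

First: linear, +4 per step → 43 at step 11.
Second: linear, -6 per step → -59 at step 11.
Third: cycles through -7, -7, -1, 3 every 4 steps. Step 11 lands at position 3 of the cycle → 3.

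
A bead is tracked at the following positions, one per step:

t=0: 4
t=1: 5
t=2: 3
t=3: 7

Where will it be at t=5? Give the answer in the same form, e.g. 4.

Step-to-step displacements: +1, -2, +4; each is -2× the previous.
step 4: 7 − 8 → -1
step 5: -1 + 16 → 15

15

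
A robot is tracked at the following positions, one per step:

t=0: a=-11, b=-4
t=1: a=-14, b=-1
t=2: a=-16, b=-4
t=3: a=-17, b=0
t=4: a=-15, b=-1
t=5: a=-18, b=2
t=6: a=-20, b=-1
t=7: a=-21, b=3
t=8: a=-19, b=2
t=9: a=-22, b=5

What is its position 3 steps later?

a=-23, b=5

Step-to-step displacements: (-3,+3), (-2,-3), (-1,+4), (+2,-1), (-3,+3), (-2,-3), (-1,+4), (+2,-1), (-3,+3) — a repeating cycle of length 4.
step 10: apply (-2,-3) → a=-24, b=2
step 11: apply (-1,+4) → a=-25, b=6
step 12: apply (+2,-1) → a=-23, b=5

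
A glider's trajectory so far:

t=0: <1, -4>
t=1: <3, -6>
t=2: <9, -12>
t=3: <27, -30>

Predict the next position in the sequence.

Consecutive displacements <+2, -2>, <+6, -6>, <+18, -18> scale by a factor of 3 each step.
step 4: <27, -30> + <+54, -54> → <81, -84>

<81, -84>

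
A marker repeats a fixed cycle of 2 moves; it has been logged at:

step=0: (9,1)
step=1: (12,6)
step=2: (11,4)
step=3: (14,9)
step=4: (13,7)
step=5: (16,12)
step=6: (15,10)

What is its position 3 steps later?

Step-to-step displacements: (+3,+5), (-1,-2), (+3,+5), (-1,-2), (+3,+5), (-1,-2) — a repeating cycle of length 2.
step 7: apply (+3,+5) → (18,15)
step 8: apply (-1,-2) → (17,13)
step 9: apply (+3,+5) → (20,18)

(20,18)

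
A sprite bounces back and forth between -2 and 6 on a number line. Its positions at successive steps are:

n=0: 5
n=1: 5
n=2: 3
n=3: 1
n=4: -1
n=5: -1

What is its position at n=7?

3

The value travels 2 per step and bounces off the walls at -2 and 6.
  step 6: -1 → 1
  step 7: 1 → 3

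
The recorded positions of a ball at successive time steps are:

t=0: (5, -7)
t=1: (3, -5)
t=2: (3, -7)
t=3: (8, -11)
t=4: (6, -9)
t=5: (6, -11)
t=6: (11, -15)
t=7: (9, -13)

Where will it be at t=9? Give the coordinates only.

(14, -19)

The moves between consecutive positions are (-2, +2), (+0, -2), (+5, -4), (-2, +2), (+0, -2), (+5, -4), (-2, +2); they repeat the 3-cycle [(-2, +2), (+0, -2), (+5, -4)].
step 8: apply (+0, -2) → (9, -15)
step 9: apply (+5, -4) → (14, -19)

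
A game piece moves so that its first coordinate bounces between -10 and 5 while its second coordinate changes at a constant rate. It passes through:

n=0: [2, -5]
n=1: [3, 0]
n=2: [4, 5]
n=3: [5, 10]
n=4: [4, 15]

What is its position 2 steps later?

[2, 25]

The first coordinate travels 1 per step and bounces off the walls at -10 and 5.
  step 5: 4 → 3
  step 6: 3 → 2
The second coordinate changes by +5 each step: at step 6 it is 25.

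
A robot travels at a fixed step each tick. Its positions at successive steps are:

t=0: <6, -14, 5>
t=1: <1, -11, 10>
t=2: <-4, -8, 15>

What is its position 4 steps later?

<-24, 4, 35>

Each step adds <-5, +3, +5> to the position.
step 3: <-4, -8, 15> + <-5, +3, +5> → <-9, -5, 20>
step 4: <-9, -5, 20> + <-5, +3, +5> → <-14, -2, 25>
step 5: <-14, -2, 25> + <-5, +3, +5> → <-19, 1, 30>
step 6: <-19, 1, 30> + <-5, +3, +5> → <-24, 4, 35>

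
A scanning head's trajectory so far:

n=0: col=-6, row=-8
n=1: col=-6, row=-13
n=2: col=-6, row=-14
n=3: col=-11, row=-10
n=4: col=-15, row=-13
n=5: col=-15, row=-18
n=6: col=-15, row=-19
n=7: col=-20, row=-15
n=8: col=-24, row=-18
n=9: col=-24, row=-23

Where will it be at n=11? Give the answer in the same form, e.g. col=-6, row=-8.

Differencing gives (+0,-5), (+0,-1), (-5,+4), (-4,-3), (+0,-5), (+0,-1), (-5,+4), (-4,-3), (+0,-5). This is the pattern (+0,-5), (+0,-1), (-5,+4), (-4,-3) repeated.
step 10: apply (+0,-1) → col=-24, row=-24
step 11: apply (-5,+4) → col=-29, row=-20

col=-29, row=-20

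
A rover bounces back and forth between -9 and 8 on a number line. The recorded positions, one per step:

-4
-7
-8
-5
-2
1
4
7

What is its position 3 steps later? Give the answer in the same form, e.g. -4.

0

The value travels 3 per step and bounces off the walls at -9 and 8.
  step 8: 7 → 6
  step 9: 6 → 3
  step 10: 3 → 0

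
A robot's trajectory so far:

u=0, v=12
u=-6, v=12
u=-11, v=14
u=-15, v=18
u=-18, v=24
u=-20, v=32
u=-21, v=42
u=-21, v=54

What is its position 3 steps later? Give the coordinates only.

First differences are (-6, +0), (-5, +2), (-4, +4), (-3, +6), (-2, +8), (-1, +10), (+0, +12); their common second difference is (+1, +2) (constant acceleration).
step 8: u=-21, v=54 + (+1, +14) → u=-20, v=68
step 9: u=-20, v=68 + (+2, +16) → u=-18, v=84
step 10: u=-18, v=84 + (+3, +18) → u=-15, v=102

u=-15, v=102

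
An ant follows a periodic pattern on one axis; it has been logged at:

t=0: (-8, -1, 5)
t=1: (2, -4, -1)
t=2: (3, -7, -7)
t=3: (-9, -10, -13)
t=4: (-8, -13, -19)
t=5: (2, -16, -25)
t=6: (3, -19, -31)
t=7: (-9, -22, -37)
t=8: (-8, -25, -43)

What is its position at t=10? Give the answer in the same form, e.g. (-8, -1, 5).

The first coordinate repeats the cycle [-8, 2, 3, -9] with period 4; step 10 mod 4 = 2, giving 3.
The second coordinate changes by -3 each step, so at step 10 it is -1 + 10·(-3) = -31.
The third coordinate changes by -6 each step, so at step 10 it is 5 + 10·(-6) = -55.

(3, -31, -55)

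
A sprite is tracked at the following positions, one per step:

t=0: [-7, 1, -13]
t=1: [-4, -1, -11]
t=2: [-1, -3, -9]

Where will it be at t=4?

[5, -7, -5]

Each step adds [+3, -2, +2] to the position.
step 3: [-1, -3, -9] + [+3, -2, +2] → [2, -5, -7]
step 4: [2, -5, -7] + [+3, -2, +2] → [5, -7, -5]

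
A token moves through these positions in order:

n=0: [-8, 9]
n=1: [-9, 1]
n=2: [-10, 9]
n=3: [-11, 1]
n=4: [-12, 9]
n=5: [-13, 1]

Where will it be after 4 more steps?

[-17, 1]

First: linear, -1 per step → -17 at step 9.
Second: cycles through 9, 1 every 2 steps. Step 9 lands at position 1 of the cycle → 1.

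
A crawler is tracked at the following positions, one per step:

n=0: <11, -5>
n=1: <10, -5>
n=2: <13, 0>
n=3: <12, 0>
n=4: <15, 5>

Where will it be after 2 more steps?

The moves between consecutive positions are <-1, +0>, <+3, +5>, <-1, +0>, <+3, +5>; they repeat the 2-cycle [<-1, +0>, <+3, +5>].
step 5: apply <-1, +0> → <14, 5>
step 6: apply <+3, +5> → <17, 10>

<17, 10>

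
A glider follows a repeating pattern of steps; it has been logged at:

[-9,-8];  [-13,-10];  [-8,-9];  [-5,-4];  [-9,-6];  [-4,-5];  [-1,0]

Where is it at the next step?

[-5,-2]

The moves between consecutive positions are [-4,-2], [+5,+1], [+3,+5], [-4,-2], [+5,+1], [+3,+5]; they repeat the 3-cycle [[-4,-2], [+5,+1], [+3,+5]].
step 7: apply [-4,-2] → [-5,-2]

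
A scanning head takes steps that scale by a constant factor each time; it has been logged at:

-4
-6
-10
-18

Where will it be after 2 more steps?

-66

Step-to-step displacements: -2, -4, -8; each is 2× the previous.
step 4: -18 − 16 → -34
step 5: -34 − 32 → -66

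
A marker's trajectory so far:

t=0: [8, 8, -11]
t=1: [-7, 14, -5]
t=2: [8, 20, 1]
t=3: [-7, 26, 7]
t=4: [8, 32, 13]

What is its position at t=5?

First: cycles through 8, -7 every 2 steps. Step 5 lands at position 1 of the cycle → -7.
Second: linear, +6 per step → 38 at step 5.
Third: linear, +6 per step → 19 at step 5.

[-7, 38, 19]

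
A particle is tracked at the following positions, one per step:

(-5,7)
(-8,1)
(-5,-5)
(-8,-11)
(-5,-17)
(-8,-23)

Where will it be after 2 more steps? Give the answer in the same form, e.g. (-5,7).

The first coordinate repeats the cycle [-5, -8] with period 2; step 7 mod 2 = 1, giving -8.
The second coordinate changes by -6 each step, so at step 7 it is 7 + 7·(-6) = -35.

(-8,-35)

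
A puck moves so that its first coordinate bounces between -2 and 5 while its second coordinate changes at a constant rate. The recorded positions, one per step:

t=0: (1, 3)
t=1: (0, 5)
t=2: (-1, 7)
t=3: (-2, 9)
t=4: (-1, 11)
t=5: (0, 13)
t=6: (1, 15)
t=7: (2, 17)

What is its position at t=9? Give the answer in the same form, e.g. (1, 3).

The first coordinate reflects between -2 and 5, moving 1 per step.
  step 8: 2 → 3
  step 9: 3 → 4
The second coordinate changes by +2 each step: at step 9 it is 21.

(4, 21)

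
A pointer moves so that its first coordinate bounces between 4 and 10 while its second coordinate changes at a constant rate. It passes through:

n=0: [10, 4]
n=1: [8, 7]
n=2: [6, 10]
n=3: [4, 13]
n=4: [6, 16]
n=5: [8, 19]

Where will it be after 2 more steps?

The first coordinate travels 2 per step and bounces off the walls at 4 and 10.
  step 6: 8 → 10
  step 7: 10 → 8
The second coordinate changes by +3 each step: at step 7 it is 25.

[8, 25]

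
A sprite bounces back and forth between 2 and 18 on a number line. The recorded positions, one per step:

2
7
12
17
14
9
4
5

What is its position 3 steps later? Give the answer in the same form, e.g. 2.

The value reflects between 2 and 18, moving 5 per step.
  step 8: 5 → 10
  step 9: 10 → 15
  step 10: 15 → 16

16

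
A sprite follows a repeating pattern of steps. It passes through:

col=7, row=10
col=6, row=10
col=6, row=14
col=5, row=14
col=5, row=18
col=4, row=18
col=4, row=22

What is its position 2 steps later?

Differencing gives (-1, +0), (+0, +4), (-1, +0), (+0, +4), (-1, +0), (+0, +4). This is the pattern (-1, +0), (+0, +4) repeated.
step 7: apply (-1, +0) → col=3, row=22
step 8: apply (+0, +4) → col=3, row=26

col=3, row=26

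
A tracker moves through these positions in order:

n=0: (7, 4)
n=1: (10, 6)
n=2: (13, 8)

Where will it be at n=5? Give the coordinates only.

Each step adds (+3, +2) to the position.
step 3: (13, 8) + (+3, +2) → (16, 10)
step 4: (16, 10) + (+3, +2) → (19, 12)
step 5: (19, 12) + (+3, +2) → (22, 14)

(22, 14)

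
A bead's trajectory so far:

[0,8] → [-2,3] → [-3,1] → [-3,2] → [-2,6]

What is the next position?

[0,13]

First differences are [-2,-5], [-1,-2], [+0,+1], [+1,+4]; their common second difference is [+1,+3] (constant acceleration).
step 5: [-2,6] + [+2,+7] → [0,13]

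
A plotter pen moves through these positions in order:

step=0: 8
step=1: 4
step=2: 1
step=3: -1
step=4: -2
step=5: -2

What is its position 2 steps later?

1

Successive displacements: -4, -3, -2, -1, +0 — each changes by +1.
step 6: -2 + 1 → -1
step 7: -1 + 2 → 1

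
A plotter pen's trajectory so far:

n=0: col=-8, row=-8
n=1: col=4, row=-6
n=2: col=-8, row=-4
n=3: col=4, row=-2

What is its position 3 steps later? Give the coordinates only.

The col coordinate repeats the cycle [-8, 4] with period 2; step 6 mod 2 = 0, giving -8.
The row coordinate changes by +2 each step, so at step 6 it is -8 + 6·(2) = 4.

col=-8, row=4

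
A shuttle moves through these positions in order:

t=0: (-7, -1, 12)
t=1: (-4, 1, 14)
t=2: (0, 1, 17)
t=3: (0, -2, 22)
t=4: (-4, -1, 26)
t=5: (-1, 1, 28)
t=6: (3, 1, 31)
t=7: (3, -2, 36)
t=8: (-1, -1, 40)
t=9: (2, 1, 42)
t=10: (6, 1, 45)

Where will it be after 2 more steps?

(2, -1, 54)

Differencing gives (+3, +2, +2), (+4, +0, +3), (+0, -3, +5), (-4, +1, +4), (+3, +2, +2), (+4, +0, +3), (+0, -3, +5), (-4, +1, +4), (+3, +2, +2), (+4, +0, +3). This is the pattern (+3, +2, +2), (+4, +0, +3), (+0, -3, +5), (-4, +1, +4) repeated.
step 11: apply (+0, -3, +5) → (6, -2, 50)
step 12: apply (-4, +1, +4) → (2, -1, 54)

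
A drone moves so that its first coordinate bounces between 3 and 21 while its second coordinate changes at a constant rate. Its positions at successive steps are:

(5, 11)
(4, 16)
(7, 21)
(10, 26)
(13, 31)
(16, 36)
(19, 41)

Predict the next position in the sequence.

(20, 46)

The first coordinate travels 3 per step and bounces off the walls at 3 and 21.
  step 7: 19 → 20
The second coordinate changes by +5 each step: at step 7 it is 46.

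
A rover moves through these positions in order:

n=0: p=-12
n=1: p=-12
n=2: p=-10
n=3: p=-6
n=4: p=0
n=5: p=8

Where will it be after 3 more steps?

p=44

First differences are +0, +2, +4, +6, +8; their common second difference is +2 (constant acceleration).
step 6: 8 + 10 → p=18
step 7: 18 + 12 → p=30
step 8: 30 + 14 → p=44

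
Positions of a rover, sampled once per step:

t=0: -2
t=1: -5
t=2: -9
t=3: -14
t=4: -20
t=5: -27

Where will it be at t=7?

-44

Taking differences between consecutive positions: -3, -4, -5, -6, -7. These grow by -1 each step.
step 6: -27 − 8 → -35
step 7: -35 − 9 → -44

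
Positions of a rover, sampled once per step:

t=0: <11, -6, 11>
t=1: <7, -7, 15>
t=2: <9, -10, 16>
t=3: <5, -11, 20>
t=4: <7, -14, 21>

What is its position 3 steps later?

Differencing gives <-4, -1, +4>, <+2, -3, +1>, <-4, -1, +4>, <+2, -3, +1>. This is the pattern <-4, -1, +4>, <+2, -3, +1> repeated.
step 5: apply <-4, -1, +4> → <3, -15, 25>
step 6: apply <+2, -3, +1> → <5, -18, 26>
step 7: apply <-4, -1, +4> → <1, -19, 30>

<1, -19, 30>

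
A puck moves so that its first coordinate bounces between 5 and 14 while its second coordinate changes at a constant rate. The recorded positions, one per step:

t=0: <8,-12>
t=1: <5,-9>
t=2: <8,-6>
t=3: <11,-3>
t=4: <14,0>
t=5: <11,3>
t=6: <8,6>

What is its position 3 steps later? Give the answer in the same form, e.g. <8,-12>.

<11,15>

The first coordinate reflects between 5 and 14, moving 3 per step.
  step 7: 8 → 5
  step 8: 5 → 8
  step 9: 8 → 11
The second coordinate changes by +3 each step: at step 9 it is 15.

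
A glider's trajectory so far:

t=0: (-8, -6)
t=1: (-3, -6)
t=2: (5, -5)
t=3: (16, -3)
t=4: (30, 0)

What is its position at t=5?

First differences are (+5, +0), (+8, +1), (+11, +2), (+14, +3); their common second difference is (+3, +1) (constant acceleration).
step 5: (30, 0) + (+17, +4) → (47, 4)

(47, 4)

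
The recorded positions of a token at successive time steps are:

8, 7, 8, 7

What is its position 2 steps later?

7

Step-to-step displacements: -1, +1, -1; each is -1× the previous.
step 4: 7 + 1 → 8
step 5: 8 − 1 → 7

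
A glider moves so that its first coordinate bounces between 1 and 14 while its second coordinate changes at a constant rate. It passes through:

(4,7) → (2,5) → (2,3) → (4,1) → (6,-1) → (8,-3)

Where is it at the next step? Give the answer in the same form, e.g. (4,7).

The first coordinate travels 2 per step and bounces off the walls at 1 and 14.
  step 6: 8 → 10
The second coordinate changes by -2 each step: at step 6 it is -5.

(10,-5)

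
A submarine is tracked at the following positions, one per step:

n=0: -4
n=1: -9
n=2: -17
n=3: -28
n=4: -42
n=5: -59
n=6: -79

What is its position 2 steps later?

-128

First differences are -5, -8, -11, -14, -17, -20; their common second difference is -3 (constant acceleration).
step 7: -79 − 23 → -102
step 8: -102 − 26 → -128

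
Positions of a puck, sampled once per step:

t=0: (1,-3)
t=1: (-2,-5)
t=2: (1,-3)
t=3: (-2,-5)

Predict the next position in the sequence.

Step-to-step displacements: (-3,-2), (+3,+2), (-3,-2); each is -1× the previous.
step 4: (-2,-5) + (+3,+2) → (1,-3)

(1,-3)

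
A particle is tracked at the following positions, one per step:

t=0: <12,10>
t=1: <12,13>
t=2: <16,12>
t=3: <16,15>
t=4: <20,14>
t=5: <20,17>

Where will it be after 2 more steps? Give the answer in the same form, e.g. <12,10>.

<24,19>

Step-to-step displacements: <+0,+3>, <+4,-1>, <+0,+3>, <+4,-1>, <+0,+3> — a repeating cycle of length 2.
step 6: apply <+4,-1> → <24,16>
step 7: apply <+0,+3> → <24,19>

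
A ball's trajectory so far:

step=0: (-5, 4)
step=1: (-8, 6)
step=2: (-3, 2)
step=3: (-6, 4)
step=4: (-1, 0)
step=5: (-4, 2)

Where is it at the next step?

(1, -2)

The moves between consecutive positions are (-3, +2), (+5, -4), (-3, +2), (+5, -4), (-3, +2); they repeat the 2-cycle [(-3, +2), (+5, -4)].
step 6: apply (+5, -4) → (1, -2)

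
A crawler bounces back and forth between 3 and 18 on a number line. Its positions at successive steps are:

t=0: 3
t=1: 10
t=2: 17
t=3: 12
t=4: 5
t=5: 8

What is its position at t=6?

15

The value travels 7 per step and bounces off the walls at 3 and 18.
  step 6: 8 → 15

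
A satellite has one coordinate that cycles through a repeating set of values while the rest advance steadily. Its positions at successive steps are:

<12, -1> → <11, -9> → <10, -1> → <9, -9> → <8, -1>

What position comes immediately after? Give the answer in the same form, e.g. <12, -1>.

<7, -9>

First: linear, -1 per step → 7 at step 5.
Second: cycles through -1, -9 every 2 steps. Step 5 lands at position 1 of the cycle → -9.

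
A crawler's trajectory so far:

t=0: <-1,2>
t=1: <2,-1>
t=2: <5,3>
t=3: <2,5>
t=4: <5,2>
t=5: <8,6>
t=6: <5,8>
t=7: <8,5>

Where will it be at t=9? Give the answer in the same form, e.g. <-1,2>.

<8,11>

Differencing gives <+3,-3>, <+3,+4>, <-3,+2>, <+3,-3>, <+3,+4>, <-3,+2>, <+3,-3>. This is the pattern <+3,-3>, <+3,+4>, <-3,+2> repeated.
step 8: apply <+3,+4> → <11,9>
step 9: apply <-3,+2> → <8,11>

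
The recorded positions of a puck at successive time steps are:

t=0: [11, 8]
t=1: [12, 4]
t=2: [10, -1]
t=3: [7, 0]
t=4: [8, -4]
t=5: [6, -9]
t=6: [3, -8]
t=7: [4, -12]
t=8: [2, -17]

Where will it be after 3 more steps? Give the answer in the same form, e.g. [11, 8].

[-2, -25]

Differencing gives [+1, -4], [-2, -5], [-3, +1], [+1, -4], [-2, -5], [-3, +1], [+1, -4], [-2, -5]. This is the pattern [+1, -4], [-2, -5], [-3, +1] repeated.
step 9: apply [-3, +1] → [-1, -16]
step 10: apply [+1, -4] → [0, -20]
step 11: apply [-2, -5] → [-2, -25]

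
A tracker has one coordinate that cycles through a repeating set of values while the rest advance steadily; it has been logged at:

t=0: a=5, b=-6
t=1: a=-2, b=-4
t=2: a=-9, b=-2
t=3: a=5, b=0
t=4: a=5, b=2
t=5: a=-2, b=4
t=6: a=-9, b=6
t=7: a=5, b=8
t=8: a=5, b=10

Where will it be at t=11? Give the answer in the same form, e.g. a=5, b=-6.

a=5, b=16

The a coordinate repeats the cycle [5, -2, -9, 5] with period 4; step 11 mod 4 = 3, giving 5.
The b coordinate changes by +2 each step, so at step 11 it is -6 + 11·(2) = 16.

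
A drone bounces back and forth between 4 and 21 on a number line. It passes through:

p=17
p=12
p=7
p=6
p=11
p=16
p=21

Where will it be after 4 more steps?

The value travels 5 per step and bounces off the walls at 4 and 21.
  step 7: 21 → 16
  step 8: 16 → 11
  step 9: 11 → 6
  step 10: 6 → 7

p=7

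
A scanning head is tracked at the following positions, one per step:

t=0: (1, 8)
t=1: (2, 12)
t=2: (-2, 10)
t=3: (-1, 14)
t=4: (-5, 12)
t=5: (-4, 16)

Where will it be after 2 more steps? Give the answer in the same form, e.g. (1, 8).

(-7, 18)

Step-to-step displacements: (+1, +4), (-4, -2), (+1, +4), (-4, -2), (+1, +4) — a repeating cycle of length 2.
step 6: apply (-4, -2) → (-8, 14)
step 7: apply (+1, +4) → (-7, 18)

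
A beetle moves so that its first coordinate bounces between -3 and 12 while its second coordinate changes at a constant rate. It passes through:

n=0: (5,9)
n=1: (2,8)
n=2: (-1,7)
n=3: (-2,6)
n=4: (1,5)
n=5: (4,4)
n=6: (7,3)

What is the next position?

The first coordinate reflects between -3 and 12, moving 3 per step.
  step 7: 7 → 10
The second coordinate changes by -1 each step: at step 7 it is 2.

(10,2)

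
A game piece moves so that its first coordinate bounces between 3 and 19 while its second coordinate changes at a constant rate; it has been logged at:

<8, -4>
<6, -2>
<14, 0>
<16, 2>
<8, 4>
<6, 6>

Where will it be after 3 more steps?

<8, 12>

The first coordinate travels 8 per step and bounces off the walls at 3 and 19.
  step 6: 6 → 14
  step 7: 14 → 16
  step 8: 16 → 8
The second coordinate changes by +2 each step: at step 8 it is 12.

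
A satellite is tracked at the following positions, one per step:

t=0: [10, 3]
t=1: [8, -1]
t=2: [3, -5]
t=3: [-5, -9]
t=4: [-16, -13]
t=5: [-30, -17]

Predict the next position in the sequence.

[-47, -21]

Taking differences between consecutive positions: [-2, -4], [-5, -4], [-8, -4], [-11, -4], [-14, -4]. These grow by [-3, +0] each step.
step 6: [-30, -17] + [-17, -4] → [-47, -21]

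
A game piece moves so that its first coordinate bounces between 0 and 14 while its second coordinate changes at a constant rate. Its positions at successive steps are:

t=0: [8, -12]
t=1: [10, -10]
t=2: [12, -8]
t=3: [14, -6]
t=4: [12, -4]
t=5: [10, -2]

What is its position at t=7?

[6, 2]

The first coordinate reflects between 0 and 14, moving 2 per step.
  step 6: 10 → 8
  step 7: 8 → 6
The second coordinate changes by +2 each step: at step 7 it is 2.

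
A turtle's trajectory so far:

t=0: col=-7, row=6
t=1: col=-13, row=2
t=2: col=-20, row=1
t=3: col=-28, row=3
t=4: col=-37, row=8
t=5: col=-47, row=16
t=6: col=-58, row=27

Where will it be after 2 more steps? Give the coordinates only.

col=-83, row=58

Taking differences between consecutive positions: (-6, -4), (-7, -1), (-8, +2), (-9, +5), (-10, +8), (-11, +11). These grow by (-1, +3) each step.
step 7: col=-58, row=27 + (-12, +14) → col=-70, row=41
step 8: col=-70, row=41 + (-13, +17) → col=-83, row=58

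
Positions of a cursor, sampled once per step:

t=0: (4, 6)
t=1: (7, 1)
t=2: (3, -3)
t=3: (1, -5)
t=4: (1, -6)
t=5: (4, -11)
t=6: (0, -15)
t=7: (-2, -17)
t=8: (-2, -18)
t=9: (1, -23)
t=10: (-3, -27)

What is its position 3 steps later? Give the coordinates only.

(-2, -35)

The moves between consecutive positions are (+3, -5), (-4, -4), (-2, -2), (+0, -1), (+3, -5), (-4, -4), (-2, -2), (+0, -1), (+3, -5), (-4, -4); they repeat the 4-cycle [(+3, -5), (-4, -4), (-2, -2), (+0, -1)].
step 11: apply (-2, -2) → (-5, -29)
step 12: apply (+0, -1) → (-5, -30)
step 13: apply (+3, -5) → (-2, -35)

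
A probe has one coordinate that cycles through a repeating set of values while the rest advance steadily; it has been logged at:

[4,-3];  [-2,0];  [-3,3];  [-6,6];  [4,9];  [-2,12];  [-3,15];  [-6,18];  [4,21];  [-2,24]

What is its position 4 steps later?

The first coordinate repeats the cycle [4, -2, -3, -6] with period 4; step 13 mod 4 = 1, giving -2.
The second coordinate changes by +3 each step, so at step 13 it is -3 + 13·(3) = 36.

[-2,36]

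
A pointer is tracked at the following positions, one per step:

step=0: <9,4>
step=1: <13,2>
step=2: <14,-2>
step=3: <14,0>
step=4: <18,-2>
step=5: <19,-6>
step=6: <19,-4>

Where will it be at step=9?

The moves between consecutive positions are <+4,-2>, <+1,-4>, <+0,+2>, <+4,-2>, <+1,-4>, <+0,+2>; they repeat the 3-cycle [<+4,-2>, <+1,-4>, <+0,+2>].
step 7: apply <+4,-2> → <23,-6>
step 8: apply <+1,-4> → <24,-10>
step 9: apply <+0,+2> → <24,-8>

<24,-8>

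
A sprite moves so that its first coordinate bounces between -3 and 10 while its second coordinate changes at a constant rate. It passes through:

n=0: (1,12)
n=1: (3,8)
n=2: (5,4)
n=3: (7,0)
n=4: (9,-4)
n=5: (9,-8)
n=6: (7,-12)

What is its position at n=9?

The first coordinate travels 2 per step and bounces off the walls at -3 and 10.
  step 7: 7 → 5
  step 8: 5 → 3
  step 9: 3 → 1
The second coordinate changes by -4 each step: at step 9 it is -24.

(1,-24)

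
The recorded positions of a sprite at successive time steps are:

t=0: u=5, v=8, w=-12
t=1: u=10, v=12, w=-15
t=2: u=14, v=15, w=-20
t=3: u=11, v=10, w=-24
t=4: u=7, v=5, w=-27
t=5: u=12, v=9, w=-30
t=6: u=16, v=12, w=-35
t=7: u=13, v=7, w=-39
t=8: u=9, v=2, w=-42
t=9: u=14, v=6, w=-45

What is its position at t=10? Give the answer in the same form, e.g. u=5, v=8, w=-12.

u=18, v=9, w=-50

Step-to-step displacements: (+5, +4, -3), (+4, +3, -5), (-3, -5, -4), (-4, -5, -3), (+5, +4, -3), (+4, +3, -5), (-3, -5, -4), (-4, -5, -3), (+5, +4, -3) — a repeating cycle of length 4.
step 10: apply (+4, +3, -5) → u=18, v=9, w=-50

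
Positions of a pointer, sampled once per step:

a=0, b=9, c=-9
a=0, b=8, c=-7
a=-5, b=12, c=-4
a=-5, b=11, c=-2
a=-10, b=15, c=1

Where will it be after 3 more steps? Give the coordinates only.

The moves between consecutive positions are (+0,-1,+2), (-5,+4,+3), (+0,-1,+2), (-5,+4,+3); they repeat the 2-cycle [(+0,-1,+2), (-5,+4,+3)].
step 5: apply (+0,-1,+2) → a=-10, b=14, c=3
step 6: apply (-5,+4,+3) → a=-15, b=18, c=6
step 7: apply (+0,-1,+2) → a=-15, b=17, c=8

a=-15, b=17, c=8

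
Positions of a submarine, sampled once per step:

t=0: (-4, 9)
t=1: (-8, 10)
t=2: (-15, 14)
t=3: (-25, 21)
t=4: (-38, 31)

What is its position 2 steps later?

(-73, 60)

First differences are (-4, +1), (-7, +4), (-10, +7), (-13, +10); their common second difference is (-3, +3) (constant acceleration).
step 5: (-38, 31) + (-16, +13) → (-54, 44)
step 6: (-54, 44) + (-19, +16) → (-73, 60)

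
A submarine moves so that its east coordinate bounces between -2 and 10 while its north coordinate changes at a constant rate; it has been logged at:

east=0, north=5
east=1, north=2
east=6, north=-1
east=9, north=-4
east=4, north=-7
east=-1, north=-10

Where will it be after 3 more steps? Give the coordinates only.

The east coordinate reflects between -2 and 10, moving 5 per step.
  step 6: -1 → 2
  step 7: 2 → 7
  step 8: 7 → 8
The north coordinate changes by -3 each step: at step 8 it is -19.

east=8, north=-19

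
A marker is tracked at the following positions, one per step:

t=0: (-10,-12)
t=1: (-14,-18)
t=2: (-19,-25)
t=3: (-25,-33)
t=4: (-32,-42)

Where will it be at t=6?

First differences are (-4,-6), (-5,-7), (-6,-8), (-7,-9); their common second difference is (-1,-1) (constant acceleration).
step 5: (-32,-42) + (-8,-10) → (-40,-52)
step 6: (-40,-52) + (-9,-11) → (-49,-63)

(-49,-63)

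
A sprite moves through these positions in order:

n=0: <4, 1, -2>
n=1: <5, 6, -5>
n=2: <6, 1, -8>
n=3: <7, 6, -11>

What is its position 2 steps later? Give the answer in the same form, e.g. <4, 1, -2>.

<9, 6, -17>

First: linear, +1 per step → 9 at step 5.
Second: cycles through 1, 6 every 2 steps. Step 5 lands at position 1 of the cycle → 6.
Third: linear, -3 per step → -17 at step 5.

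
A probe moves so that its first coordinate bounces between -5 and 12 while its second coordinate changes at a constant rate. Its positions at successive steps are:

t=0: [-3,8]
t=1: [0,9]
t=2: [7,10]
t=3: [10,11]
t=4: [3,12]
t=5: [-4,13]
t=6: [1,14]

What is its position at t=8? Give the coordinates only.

[9,16]

The first coordinate reflects between -5 and 12, moving 7 per step.
  step 7: 1 → 8
  step 8: 8 → 9
The second coordinate changes by +1 each step: at step 8 it is 16.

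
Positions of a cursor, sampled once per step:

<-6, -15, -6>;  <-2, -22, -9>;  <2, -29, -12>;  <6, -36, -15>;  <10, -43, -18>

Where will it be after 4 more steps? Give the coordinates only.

Constant displacement of <+4, -7, -3> per step.
step 5: <10, -43, -18> + <+4, -7, -3> → <14, -50, -21>
step 6: <14, -50, -21> + <+4, -7, -3> → <18, -57, -24>
step 7: <18, -57, -24> + <+4, -7, -3> → <22, -64, -27>
step 8: <22, -64, -27> + <+4, -7, -3> → <26, -71, -30>

<26, -71, -30>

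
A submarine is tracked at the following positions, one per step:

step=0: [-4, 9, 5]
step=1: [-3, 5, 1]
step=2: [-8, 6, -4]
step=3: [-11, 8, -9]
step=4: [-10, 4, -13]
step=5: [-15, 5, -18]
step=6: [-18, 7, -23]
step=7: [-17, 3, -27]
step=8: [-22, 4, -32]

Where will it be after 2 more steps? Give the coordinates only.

The moves between consecutive positions are [+1, -4, -4], [-5, +1, -5], [-3, +2, -5], [+1, -4, -4], [-5, +1, -5], [-3, +2, -5], [+1, -4, -4], [-5, +1, -5]; they repeat the 3-cycle [[+1, -4, -4], [-5, +1, -5], [-3, +2, -5]].
step 9: apply [-3, +2, -5] → [-25, 6, -37]
step 10: apply [+1, -4, -4] → [-24, 2, -41]

[-24, 2, -41]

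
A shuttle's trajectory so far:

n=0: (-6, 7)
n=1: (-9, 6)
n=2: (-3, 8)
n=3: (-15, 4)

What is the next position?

(9, 12)

The jumps are (-3, -1), (+6, +2), (-12, -4) — a geometric progression with ratio -2.
step 4: (-15, 4) + (+24, +8) → (9, 12)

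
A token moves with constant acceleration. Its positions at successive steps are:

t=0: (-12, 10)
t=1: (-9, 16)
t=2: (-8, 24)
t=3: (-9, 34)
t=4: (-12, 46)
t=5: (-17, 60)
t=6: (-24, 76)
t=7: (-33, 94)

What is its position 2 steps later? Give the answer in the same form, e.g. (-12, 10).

(-57, 136)

First differences are (+3, +6), (+1, +8), (-1, +10), (-3, +12), (-5, +14), (-7, +16), (-9, +18); their common second difference is (-2, +2) (constant acceleration).
step 8: (-33, 94) + (-11, +20) → (-44, 114)
step 9: (-44, 114) + (-13, +22) → (-57, 136)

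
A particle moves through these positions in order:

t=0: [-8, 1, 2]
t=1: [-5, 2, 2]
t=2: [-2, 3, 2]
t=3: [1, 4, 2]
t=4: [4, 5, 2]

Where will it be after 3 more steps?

[13, 8, 2]

The position changes by [+3, +1, +0] every step.
step 5: [4, 5, 2] + [+3, +1, +0] → [7, 6, 2]
step 6: [7, 6, 2] + [+3, +1, +0] → [10, 7, 2]
step 7: [10, 7, 2] + [+3, +1, +0] → [13, 8, 2]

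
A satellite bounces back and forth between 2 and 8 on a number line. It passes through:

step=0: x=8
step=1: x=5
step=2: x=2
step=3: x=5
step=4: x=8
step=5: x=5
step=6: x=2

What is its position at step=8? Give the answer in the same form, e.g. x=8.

x=8

The value travels 3 per step and bounces off the walls at 2 and 8.
  step 7: 2 → 5
  step 8: 5 → 8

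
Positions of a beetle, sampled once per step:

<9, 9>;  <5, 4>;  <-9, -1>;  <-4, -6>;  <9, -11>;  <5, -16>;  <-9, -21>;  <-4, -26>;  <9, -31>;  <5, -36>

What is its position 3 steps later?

First: cycles through 9, 5, -9, -4 every 4 steps. Step 12 lands at position 0 of the cycle → 9.
Second: linear, -5 per step → -51 at step 12.

<9, -51>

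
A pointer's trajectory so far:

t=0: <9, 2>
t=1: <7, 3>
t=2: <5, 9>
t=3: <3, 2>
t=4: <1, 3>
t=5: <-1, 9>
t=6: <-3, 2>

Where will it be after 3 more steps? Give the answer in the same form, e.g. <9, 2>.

<-9, 2>

The first coordinate changes by -2 each step, so at step 9 it is 9 + 9·(-2) = -9.
The second coordinate repeats the cycle [2, 3, 9] with period 3; step 9 mod 3 = 0, giving 2.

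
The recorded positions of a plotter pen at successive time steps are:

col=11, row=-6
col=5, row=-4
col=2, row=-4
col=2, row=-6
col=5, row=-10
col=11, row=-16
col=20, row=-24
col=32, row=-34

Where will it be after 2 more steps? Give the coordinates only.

col=65, row=-60

Successive displacements: (-6, +2), (-3, +0), (+0, -2), (+3, -4), (+6, -6), (+9, -8), (+12, -10) — each changes by (+3, -2).
step 8: col=32, row=-34 + (+15, -12) → col=47, row=-46
step 9: col=47, row=-46 + (+18, -14) → col=65, row=-60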